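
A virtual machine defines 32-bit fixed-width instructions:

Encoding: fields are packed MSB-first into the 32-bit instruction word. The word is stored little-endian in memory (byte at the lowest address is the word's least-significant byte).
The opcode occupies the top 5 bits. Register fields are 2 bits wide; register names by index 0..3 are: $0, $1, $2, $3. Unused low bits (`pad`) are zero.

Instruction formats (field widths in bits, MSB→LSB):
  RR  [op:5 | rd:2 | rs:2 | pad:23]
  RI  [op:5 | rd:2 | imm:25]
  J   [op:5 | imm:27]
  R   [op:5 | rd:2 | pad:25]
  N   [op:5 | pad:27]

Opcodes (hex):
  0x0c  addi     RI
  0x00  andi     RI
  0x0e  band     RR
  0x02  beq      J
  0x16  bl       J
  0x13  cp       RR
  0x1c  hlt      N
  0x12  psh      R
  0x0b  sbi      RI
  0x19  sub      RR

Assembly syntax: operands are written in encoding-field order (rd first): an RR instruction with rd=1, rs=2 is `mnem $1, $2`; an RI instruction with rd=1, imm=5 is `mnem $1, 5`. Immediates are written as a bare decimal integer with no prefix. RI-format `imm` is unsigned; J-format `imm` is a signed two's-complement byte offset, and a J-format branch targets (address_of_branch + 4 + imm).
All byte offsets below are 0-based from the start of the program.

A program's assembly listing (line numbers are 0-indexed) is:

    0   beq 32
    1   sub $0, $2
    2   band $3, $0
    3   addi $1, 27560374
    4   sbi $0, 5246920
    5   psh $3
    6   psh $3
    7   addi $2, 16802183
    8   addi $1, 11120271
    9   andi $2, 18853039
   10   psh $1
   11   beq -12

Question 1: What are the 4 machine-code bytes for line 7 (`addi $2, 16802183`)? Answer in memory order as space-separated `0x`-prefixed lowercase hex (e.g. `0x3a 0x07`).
7. addi fields op=0xc:5|rd=2:2|imm=16802183:25 → word 65006187h → 87 61 00 65

0x87 0x61 0x00 0x65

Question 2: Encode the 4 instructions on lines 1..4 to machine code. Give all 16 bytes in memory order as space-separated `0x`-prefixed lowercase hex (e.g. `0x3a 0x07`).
line 1 (sub): pack op=0x19:5|rd=0:2|rs=2:2|pad=0:23 = 0xc9000000; little→ 00 00 00 c9
line 2 (band): pack op=0xe:5|rd=3:2|rs=0:2|pad=0:23 = 0x76000000; little→ 00 00 00 76
line 3 (addi): pack op=0xc:5|rd=1:2|imm=27560374:25 = 0x63a489b6; little→ b6 89 a4 63
line 4 (sbi): pack op=0xb:5|rd=0:2|imm=5246920:25 = 0x58500fc8; little→ c8 0f 50 58

0x00 0x00 0x00 0xc9 0x00 0x00 0x00 0x76 0xb6 0x89 0xa4 0x63 0xc8 0x0f 0x50 0x58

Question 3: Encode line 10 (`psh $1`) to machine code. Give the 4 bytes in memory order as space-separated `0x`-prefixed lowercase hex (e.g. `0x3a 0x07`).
0x00 0x00 0x00 0x92

line 10 (psh): pack op=0x12:5|rd=1:2|pad=0:25 = 0x92000000; little→ 00 00 00 92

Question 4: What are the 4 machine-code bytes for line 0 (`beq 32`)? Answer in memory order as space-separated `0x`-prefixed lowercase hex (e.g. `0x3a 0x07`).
L0: beq op=0x2:5|imm=32:27 ⇒ 0x10000020 ⇒ little 20 00 00 10

0x20 0x00 0x00 0x10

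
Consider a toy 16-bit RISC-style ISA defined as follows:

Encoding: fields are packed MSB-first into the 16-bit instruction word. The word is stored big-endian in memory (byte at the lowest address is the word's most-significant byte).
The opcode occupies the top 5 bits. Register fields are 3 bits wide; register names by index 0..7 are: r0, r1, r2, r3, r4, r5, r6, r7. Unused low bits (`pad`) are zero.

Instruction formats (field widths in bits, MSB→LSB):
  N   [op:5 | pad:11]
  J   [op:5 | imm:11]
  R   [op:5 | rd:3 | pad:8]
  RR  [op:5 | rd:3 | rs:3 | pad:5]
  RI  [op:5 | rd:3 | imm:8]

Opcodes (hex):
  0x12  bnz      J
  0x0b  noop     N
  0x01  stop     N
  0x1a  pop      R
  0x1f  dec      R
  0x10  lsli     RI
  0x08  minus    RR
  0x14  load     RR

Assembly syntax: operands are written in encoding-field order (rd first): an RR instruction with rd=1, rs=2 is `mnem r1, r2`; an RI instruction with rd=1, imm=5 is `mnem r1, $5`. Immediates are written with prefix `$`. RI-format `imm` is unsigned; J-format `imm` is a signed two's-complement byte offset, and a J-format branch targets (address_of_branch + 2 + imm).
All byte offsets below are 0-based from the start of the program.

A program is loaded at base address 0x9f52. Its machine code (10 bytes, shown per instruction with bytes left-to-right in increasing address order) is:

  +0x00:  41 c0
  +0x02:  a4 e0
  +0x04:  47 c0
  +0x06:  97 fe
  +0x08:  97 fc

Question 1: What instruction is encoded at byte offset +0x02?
off 0x02: read a4 e0 as big → 0xa4e0
  opcode bits[15:11]=0x14: load/RR
  rd: (w>>8)&0x7=0x4 → r4
  rs: (w>>5)&0x7=0x7 → r7

load r4, r7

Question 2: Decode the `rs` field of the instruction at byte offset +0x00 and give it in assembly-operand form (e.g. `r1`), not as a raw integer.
[00] 41 c0 → 0x41c0
  opcode bits[15:11]=0x8: minus/RR
  rd@[10:8]=0x1 ⇒ r1
  rs@[7:5]=0x6 ⇒ r6

r6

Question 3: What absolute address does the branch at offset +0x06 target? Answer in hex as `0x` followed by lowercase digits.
0x9f58

[06] 97 fe → 0x97fe
  top 5b → 0x12 → bnz [J]
  imm: (w>>0)&0x7ff=0x7fe (s11→-2) → $-2
  target = base 0x9f52 + off 0x06 + 2 + imm -2 = 0x9f58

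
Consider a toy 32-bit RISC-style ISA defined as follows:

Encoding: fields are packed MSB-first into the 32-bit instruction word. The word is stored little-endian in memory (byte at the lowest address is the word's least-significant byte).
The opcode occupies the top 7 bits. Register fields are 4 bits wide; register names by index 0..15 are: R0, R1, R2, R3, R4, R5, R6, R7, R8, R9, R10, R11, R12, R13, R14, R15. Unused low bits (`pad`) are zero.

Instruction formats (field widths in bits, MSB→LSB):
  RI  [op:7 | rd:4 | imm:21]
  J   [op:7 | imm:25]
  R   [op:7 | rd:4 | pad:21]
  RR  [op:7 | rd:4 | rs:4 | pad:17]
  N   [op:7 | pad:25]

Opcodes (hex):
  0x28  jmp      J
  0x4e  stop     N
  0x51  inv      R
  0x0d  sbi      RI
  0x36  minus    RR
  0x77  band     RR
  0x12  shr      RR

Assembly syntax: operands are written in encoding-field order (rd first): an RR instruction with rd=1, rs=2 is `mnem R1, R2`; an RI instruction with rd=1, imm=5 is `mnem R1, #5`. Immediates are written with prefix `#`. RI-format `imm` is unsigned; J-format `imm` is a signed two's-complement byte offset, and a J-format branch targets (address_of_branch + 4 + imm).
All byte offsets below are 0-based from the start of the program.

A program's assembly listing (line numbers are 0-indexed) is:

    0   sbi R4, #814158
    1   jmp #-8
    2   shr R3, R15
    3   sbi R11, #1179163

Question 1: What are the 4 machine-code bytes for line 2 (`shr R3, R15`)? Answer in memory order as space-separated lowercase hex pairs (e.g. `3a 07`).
00 00 7e 24

L2: shr op=0x12:7|rd=3:4|rs=15:4|pad=0:17 ⇒ 0x247e0000 ⇒ little 00 00 7e 24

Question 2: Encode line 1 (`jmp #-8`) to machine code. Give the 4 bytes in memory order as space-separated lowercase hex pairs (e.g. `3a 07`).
f8 ff ff 51

L1: jmp op=0x28:7|imm=-8:25 ⇒ 0x51fffff8 ⇒ little f8 ff ff 51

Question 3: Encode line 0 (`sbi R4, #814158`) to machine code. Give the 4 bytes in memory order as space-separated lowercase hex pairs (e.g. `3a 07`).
4e 6c 8c 1a

L0: sbi op=0xd:7|rd=4:4|imm=814158:21 ⇒ 0x1a8c6c4e ⇒ little 4e 6c 8c 1a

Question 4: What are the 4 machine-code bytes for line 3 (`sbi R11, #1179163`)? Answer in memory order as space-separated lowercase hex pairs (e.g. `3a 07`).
1b fe 71 1b

3. sbi fields op=0xd:7|rd=11:4|imm=1179163:21 → word 1b71fe1bh → 1b fe 71 1b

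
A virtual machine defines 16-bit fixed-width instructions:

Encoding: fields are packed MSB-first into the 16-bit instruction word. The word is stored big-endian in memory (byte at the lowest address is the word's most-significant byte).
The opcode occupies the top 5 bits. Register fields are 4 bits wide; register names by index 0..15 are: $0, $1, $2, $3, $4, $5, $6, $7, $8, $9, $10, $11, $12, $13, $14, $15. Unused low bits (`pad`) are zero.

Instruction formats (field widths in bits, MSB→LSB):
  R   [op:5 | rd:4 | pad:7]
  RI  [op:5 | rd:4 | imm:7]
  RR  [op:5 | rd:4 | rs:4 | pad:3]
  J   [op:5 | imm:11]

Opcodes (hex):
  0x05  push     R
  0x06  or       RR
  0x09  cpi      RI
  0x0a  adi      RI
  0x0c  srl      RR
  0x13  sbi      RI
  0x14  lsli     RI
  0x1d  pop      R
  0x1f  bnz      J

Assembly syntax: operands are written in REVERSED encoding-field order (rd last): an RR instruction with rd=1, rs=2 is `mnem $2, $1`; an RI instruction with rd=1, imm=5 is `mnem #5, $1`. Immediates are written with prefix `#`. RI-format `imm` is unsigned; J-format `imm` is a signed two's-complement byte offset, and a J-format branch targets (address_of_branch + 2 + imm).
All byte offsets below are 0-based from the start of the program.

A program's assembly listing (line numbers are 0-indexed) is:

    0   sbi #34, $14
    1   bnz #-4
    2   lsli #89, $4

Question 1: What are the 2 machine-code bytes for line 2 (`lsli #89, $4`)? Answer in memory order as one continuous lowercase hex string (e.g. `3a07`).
2. lsli fields op=0x14:5|rd=4:4|imm=89:7 → word a259h → a2 59

a259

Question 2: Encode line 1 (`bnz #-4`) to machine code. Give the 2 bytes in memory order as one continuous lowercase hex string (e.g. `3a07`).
1. bnz fields op=0x1f:5|imm=-4:11 → word fffch → ff fc

fffc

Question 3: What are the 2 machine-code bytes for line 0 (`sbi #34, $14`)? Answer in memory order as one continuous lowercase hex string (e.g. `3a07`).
9f22

L0: sbi op=0x13:5|rd=14:4|imm=34:7 ⇒ 0x9f22 ⇒ big 9f 22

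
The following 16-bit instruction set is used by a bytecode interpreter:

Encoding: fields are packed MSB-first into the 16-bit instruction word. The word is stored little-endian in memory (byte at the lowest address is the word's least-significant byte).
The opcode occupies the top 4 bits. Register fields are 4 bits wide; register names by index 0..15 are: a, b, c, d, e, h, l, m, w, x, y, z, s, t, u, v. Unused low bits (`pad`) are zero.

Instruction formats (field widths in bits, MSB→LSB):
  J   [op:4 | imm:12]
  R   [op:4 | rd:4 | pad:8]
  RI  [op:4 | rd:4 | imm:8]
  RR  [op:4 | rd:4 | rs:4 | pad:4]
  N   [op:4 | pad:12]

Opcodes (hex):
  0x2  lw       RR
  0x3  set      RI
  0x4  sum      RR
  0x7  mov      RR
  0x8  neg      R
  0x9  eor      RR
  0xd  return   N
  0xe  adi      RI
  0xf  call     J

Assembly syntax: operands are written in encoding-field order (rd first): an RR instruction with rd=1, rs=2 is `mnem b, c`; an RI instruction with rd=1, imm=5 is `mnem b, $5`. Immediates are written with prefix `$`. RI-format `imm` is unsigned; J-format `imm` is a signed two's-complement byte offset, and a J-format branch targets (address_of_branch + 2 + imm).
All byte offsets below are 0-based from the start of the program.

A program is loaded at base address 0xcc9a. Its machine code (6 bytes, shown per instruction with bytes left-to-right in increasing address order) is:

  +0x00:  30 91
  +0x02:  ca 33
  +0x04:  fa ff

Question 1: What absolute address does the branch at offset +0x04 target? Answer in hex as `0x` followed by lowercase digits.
0xcc9a

@+04  little-endian(fa ff) = 0xfffa
  opcode bits[15:12]=0xf: call/J
  [11:0] imm=4090 (s12→-6) = $-6
  target = base 0xcc9a + off 0x04 + 2 + imm -6 = 0xcc9a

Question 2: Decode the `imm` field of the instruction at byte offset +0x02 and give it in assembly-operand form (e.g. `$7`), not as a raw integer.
off 0x02: read ca 33 as little → 0x33ca
  opcode bits[15:12]=0x3: set/RI
  rd@[11:8]=0x3 ⇒ d
  imm@[7:0]=0xca ⇒ $202

$202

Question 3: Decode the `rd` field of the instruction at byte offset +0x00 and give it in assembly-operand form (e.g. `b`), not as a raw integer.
b

@+00  little-endian(30 91) = 0x9130
  op=0x9130>>12=0x9 ⇒ eor (RR)
  [11:8] rd=1 = b
  [7:4] rs=3 = d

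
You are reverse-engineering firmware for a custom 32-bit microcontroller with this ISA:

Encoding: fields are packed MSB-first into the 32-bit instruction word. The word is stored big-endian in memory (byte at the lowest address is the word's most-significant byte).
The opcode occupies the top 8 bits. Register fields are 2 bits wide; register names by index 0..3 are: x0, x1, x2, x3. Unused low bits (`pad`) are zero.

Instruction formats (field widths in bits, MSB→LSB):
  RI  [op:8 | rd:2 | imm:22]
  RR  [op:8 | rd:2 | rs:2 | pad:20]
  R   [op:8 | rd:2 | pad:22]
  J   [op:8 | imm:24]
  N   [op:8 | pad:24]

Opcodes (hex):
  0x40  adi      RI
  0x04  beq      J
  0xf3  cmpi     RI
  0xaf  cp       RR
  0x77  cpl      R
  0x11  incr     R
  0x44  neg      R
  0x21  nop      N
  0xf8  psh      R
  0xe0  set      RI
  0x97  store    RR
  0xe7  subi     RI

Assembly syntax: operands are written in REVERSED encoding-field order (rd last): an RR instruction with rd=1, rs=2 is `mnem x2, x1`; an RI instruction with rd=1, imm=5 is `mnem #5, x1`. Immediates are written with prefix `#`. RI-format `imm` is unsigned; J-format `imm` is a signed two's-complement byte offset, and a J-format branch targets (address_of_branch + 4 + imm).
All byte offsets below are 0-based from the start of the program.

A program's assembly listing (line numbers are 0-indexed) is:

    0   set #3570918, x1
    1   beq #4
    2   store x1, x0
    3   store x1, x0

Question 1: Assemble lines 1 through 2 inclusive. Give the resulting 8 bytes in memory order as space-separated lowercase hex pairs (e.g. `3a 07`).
1. beq fields op=0x4:8|imm=4:24 → word 04000004h → 04 00 00 04
2. store fields op=0x97:8|rd=0:2|rs=1:2|pad=0:20 → word 97100000h → 97 10 00 00

04 00 00 04 97 10 00 00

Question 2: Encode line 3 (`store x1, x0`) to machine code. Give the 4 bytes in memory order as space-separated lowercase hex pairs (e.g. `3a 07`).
97 10 00 00

line 3 (store): pack op=0x97:8|rd=0:2|rs=1:2|pad=0:20 = 0x97100000; big→ 97 10 00 00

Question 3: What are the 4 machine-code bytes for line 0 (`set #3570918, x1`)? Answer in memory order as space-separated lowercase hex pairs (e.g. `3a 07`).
e0 76 7c e6

L0: set op=0xe0:8|rd=1:2|imm=3570918:22 ⇒ 0xe0767ce6 ⇒ big e0 76 7c e6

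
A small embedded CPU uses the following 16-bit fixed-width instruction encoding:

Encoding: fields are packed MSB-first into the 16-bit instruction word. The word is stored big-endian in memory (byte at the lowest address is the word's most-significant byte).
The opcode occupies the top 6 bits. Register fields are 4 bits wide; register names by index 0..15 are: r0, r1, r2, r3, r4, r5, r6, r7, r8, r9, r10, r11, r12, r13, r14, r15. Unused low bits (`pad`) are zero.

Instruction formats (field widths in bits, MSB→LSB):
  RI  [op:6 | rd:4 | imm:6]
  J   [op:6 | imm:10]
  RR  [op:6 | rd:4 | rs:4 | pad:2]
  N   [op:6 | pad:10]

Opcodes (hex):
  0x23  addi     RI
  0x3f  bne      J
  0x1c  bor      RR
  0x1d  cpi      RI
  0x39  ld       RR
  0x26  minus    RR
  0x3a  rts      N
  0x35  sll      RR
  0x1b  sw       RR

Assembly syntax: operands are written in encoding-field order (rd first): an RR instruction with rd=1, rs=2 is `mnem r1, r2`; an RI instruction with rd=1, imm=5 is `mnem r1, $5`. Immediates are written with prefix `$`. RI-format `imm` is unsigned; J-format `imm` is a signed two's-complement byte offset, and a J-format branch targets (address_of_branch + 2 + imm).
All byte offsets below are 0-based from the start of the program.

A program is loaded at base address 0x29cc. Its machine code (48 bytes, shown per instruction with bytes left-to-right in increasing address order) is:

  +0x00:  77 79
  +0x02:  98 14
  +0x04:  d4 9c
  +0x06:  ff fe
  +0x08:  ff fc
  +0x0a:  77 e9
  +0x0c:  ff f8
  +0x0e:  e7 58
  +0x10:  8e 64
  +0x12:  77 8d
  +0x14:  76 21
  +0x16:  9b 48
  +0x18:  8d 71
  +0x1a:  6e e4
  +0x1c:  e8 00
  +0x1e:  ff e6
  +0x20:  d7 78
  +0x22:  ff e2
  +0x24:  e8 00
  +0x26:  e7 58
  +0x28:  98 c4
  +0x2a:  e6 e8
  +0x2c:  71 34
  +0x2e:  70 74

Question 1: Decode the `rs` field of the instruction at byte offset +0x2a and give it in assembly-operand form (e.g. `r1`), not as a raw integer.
r10

@+2a  big-endian(e6 e8) = 0xe6e8
  op=0xe6e8>>10=0x39 ⇒ ld (RR)
  [9:6] rd=11 = r11
  [5:2] rs=10 = r10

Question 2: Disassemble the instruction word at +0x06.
bne $-2

+0x06: ff fe ⇒ word 0xfffe (big)
  top 6b → 0x3f → bne [J]
  imm: (w>>0)&0x3ff=0x3fe (s10→-2) → $-2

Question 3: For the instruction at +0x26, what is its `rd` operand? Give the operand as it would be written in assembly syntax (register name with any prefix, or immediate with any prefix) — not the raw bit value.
r13

off 0x26: read e7 58 as big → 0xe758
  op=0xe758>>10=0x39 ⇒ ld (RR)
  rd@[9:6]=0xd ⇒ r13
  rs@[5:2]=0x6 ⇒ r6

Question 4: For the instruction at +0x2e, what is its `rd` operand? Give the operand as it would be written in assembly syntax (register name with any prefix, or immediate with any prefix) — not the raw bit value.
+0x2e: 70 74 ⇒ word 0x7074 (big)
  op=0x7074>>10=0x1c ⇒ bor (RR)
  rd@[9:6]=0x1 ⇒ r1
  rs@[5:2]=0xd ⇒ r13

r1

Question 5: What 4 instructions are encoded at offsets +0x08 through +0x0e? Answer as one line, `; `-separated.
@+08  big-endian(ff fc) = 0xfffc
  top 6b → 0x3f → bne [J]
  [9:0] imm=1020 (s10→-4) = $-4
@+0a  big-endian(77 e9) = 0x77e9
  top 6b → 0x1d → cpi [RI]
  [9:6] rd=15 = r15
  [5:0] imm=41 = $41
@+0c  big-endian(ff f8) = 0xfff8
  top 6b → 0x3f → bne [J]
  [9:0] imm=1016 (s10→-8) = $-8
@+0e  big-endian(e7 58) = 0xe758
  top 6b → 0x39 → ld [RR]
  [9:6] rd=13 = r13
  [5:2] rs=6 = r6

bne $-4; cpi r15, $41; bne $-8; ld r13, r6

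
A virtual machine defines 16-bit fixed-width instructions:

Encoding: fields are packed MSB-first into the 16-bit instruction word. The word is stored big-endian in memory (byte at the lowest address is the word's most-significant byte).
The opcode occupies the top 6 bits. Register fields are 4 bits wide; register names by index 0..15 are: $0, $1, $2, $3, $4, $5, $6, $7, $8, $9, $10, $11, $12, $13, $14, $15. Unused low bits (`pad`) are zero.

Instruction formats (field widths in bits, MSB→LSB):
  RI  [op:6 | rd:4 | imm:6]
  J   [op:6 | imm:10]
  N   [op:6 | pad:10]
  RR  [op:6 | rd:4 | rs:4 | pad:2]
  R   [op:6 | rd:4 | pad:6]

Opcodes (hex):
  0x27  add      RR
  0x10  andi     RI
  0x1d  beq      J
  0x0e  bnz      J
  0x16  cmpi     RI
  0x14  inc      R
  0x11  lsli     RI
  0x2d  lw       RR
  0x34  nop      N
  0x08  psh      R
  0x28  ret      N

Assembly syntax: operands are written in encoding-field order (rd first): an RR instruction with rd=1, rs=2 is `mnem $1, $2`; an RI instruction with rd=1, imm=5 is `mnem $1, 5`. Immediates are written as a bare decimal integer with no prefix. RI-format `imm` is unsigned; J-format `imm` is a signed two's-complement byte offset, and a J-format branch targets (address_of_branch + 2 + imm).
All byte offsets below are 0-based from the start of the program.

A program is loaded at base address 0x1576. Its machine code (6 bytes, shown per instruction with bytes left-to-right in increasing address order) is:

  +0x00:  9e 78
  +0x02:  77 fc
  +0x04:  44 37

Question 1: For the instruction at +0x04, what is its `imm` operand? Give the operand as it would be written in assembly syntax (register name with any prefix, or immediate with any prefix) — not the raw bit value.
55

@+04  big-endian(44 37) = 0x4437
  op=0x4437>>10=0x11 ⇒ lsli (RI)
  rd@[9:6]=0x0 ⇒ $0
  imm@[5:0]=0x37 ⇒ 55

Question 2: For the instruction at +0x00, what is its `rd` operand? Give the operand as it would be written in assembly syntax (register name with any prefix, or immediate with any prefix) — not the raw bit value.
off 0x00: read 9e 78 as big → 0x9e78
  top 6b → 0x27 → add [RR]
  rd@[9:6]=0x9 ⇒ $9
  rs@[5:2]=0xe ⇒ $14

$9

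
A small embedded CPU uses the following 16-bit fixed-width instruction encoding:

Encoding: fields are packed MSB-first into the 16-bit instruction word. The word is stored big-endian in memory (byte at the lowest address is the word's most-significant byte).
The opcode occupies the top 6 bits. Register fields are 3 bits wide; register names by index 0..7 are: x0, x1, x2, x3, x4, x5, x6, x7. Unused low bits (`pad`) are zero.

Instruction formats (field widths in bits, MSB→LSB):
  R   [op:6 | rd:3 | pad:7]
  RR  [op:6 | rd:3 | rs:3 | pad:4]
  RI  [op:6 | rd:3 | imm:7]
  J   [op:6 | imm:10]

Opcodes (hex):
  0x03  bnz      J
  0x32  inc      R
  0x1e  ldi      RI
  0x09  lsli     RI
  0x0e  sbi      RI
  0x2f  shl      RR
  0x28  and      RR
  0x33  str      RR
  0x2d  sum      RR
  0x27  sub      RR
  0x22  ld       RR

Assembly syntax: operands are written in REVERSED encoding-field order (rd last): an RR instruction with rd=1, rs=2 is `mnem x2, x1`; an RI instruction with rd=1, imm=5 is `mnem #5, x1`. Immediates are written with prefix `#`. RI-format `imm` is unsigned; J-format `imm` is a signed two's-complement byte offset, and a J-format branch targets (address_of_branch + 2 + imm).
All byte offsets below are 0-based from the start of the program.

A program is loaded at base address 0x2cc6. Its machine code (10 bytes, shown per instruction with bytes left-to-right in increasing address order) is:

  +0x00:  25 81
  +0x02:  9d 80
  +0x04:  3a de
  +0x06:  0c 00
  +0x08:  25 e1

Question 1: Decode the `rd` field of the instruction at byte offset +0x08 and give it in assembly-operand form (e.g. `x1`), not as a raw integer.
x3

+0x08: 25 e1 ⇒ word 0x25e1 (big)
  top 6b → 0x9 → lsli [RI]
  rd@[9:7]=0x3 ⇒ x3
  imm@[6:0]=0x61 ⇒ #97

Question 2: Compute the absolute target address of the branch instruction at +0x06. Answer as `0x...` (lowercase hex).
0x2cce

@+06  big-endian(0c 00) = 0x0c00
  top 6b → 0x3 → bnz [J]
  imm@[9:0]=0x0 ⇒ #0
  target = base 0x2cc6 + off 0x06 + 2 + imm 0 = 0x2cce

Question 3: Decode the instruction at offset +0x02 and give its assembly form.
sub x0, x3

off 0x02: read 9d 80 as big → 0x9d80
  op=0x9d80>>10=0x27 ⇒ sub (RR)
  rd: (w>>7)&0x7=0x3 → x3
  rs: (w>>4)&0x7=0x0 → x0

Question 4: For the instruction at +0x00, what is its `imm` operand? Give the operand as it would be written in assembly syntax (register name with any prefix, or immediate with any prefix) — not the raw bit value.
#1

@+00  big-endian(25 81) = 0x2581
  top 6b → 0x9 → lsli [RI]
  [9:7] rd=3 = x3
  [6:0] imm=1 = #1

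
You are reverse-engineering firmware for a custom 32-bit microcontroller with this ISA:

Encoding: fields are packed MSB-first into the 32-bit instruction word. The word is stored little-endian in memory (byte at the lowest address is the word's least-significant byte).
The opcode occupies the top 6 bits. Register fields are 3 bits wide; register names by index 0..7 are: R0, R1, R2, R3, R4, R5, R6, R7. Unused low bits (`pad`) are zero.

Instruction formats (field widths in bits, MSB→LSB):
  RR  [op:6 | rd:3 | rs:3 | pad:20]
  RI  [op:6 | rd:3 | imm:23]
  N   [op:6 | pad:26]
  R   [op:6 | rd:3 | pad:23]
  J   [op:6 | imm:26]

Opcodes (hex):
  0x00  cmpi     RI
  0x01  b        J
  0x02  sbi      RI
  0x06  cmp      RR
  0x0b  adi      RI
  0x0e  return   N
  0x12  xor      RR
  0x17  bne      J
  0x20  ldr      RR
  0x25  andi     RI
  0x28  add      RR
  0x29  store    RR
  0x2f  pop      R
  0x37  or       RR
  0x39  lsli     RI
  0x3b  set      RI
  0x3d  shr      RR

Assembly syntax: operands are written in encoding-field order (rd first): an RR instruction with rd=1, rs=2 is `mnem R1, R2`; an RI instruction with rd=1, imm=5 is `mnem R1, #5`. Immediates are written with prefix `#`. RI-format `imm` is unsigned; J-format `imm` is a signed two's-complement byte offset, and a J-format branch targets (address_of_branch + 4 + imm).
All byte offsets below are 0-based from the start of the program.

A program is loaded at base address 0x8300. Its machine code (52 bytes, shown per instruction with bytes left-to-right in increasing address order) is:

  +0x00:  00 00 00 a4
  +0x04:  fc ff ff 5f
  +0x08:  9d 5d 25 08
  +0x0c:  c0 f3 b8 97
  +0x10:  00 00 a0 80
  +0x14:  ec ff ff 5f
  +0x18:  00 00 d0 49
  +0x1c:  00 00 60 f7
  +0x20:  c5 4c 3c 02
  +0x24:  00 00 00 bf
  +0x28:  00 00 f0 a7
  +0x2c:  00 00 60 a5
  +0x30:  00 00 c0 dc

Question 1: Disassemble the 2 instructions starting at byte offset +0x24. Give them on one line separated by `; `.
off 0x24: read 00 00 00 bf as little → 0xbf000000
  opcode bits[31:26]=0x2f: pop/R
  rd: (w>>23)&0x7=0x6 → R6
off 0x28: read 00 00 f0 a7 as little → 0xa7f00000
  opcode bits[31:26]=0x29: store/RR
  rd: (w>>23)&0x7=0x7 → R7
  rs: (w>>20)&0x7=0x7 → R7

pop R6; store R7, R7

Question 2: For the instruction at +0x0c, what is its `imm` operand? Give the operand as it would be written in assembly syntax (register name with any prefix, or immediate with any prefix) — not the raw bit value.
+0x0c: c0 f3 b8 97 ⇒ word 0x97b8f3c0 (little)
  opcode bits[31:26]=0x25: andi/RI
  rd: (w>>23)&0x7=0x7 → R7
  imm: (w>>0)&0x7fffff=0x38f3c0 → #3732416

#3732416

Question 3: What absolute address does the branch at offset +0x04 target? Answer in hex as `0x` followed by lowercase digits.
0x8304

+0x04: fc ff ff 5f ⇒ word 0x5ffffffc (little)
  top 6b → 0x17 → bne [J]
  imm: (w>>0)&0x3ffffff=0x3fffffc (s26→-4) → #-4
  target = base 0x8300 + off 0x04 + 4 + imm -4 = 0x8304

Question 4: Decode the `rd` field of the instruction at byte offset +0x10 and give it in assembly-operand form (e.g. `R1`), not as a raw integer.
R1

+0x10: 00 00 a0 80 ⇒ word 0x80a00000 (little)
  op=0x80a00000>>26=0x20 ⇒ ldr (RR)
  [25:23] rd=1 = R1
  [22:20] rs=2 = R2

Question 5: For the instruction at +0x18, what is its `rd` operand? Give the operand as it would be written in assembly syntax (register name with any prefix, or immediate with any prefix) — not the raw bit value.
R3

@+18  little-endian(00 00 d0 49) = 0x49d00000
  top 6b → 0x12 → xor [RR]
  rd@[25:23]=0x3 ⇒ R3
  rs@[22:20]=0x5 ⇒ R5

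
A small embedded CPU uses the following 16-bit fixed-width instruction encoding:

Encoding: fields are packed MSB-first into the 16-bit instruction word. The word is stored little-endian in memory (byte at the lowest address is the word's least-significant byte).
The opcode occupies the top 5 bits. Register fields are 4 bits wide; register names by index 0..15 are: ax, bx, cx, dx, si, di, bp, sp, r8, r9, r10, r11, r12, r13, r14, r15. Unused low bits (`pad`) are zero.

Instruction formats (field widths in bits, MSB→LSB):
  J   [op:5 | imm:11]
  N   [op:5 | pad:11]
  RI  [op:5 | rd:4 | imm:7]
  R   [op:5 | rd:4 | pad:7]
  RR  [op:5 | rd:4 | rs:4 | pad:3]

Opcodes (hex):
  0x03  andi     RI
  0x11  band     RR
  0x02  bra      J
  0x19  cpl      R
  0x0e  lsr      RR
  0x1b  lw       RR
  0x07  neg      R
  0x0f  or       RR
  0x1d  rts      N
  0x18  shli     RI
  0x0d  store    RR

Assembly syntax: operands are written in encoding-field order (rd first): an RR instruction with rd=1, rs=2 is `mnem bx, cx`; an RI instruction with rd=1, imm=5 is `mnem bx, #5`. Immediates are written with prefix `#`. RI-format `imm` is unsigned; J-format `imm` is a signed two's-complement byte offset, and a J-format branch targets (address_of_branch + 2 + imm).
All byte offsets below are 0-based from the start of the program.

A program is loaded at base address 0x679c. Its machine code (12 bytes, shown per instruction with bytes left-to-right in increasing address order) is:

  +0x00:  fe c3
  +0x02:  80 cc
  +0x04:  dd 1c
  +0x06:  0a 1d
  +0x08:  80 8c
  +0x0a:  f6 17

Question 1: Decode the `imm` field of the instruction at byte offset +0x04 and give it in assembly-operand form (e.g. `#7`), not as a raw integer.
[04] dd 1c → 0x1cdd
  op=0x1cdd>>11=0x3 ⇒ andi (RI)
  rd@[10:7]=0x9 ⇒ r9
  imm@[6:0]=0x5d ⇒ #93

#93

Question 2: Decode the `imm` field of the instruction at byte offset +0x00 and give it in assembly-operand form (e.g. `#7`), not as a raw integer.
#126

[00] fe c3 → 0xc3fe
  top 5b → 0x18 → shli [RI]
  rd: (w>>7)&0xf=0x7 → sp
  imm: (w>>0)&0x7f=0x7e → #126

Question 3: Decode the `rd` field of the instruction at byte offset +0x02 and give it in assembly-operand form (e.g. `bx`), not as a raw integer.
r9

[02] 80 cc → 0xcc80
  op=0xcc80>>11=0x19 ⇒ cpl (R)
  [10:7] rd=9 = r9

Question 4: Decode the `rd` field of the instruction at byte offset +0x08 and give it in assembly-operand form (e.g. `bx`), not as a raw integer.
r9

@+08  little-endian(80 8c) = 0x8c80
  op=0x8c80>>11=0x11 ⇒ band (RR)
  rd: (w>>7)&0xf=0x9 → r9
  rs: (w>>3)&0xf=0x0 → ax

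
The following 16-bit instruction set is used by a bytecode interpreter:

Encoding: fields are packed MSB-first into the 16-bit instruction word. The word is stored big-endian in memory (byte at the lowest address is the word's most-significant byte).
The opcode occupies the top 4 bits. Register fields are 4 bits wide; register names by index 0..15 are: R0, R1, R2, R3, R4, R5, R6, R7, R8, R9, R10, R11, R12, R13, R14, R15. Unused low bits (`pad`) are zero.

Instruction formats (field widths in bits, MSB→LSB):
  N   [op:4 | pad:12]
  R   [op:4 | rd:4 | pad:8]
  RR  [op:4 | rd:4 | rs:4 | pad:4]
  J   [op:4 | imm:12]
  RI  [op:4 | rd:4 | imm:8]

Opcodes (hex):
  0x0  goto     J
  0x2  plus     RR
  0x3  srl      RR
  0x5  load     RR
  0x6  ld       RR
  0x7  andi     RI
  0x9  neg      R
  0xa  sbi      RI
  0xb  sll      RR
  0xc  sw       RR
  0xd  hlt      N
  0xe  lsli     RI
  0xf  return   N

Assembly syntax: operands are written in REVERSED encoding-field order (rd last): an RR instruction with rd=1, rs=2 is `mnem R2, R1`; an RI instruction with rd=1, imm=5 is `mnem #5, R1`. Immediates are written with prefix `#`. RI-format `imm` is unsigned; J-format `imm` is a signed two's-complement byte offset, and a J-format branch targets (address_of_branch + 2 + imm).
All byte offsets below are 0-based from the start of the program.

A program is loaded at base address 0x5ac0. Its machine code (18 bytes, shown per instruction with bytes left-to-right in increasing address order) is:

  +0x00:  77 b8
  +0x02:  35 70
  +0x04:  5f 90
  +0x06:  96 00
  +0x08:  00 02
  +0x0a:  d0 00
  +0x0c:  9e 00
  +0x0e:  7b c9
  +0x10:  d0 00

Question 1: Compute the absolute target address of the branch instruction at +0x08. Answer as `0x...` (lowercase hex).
0x5acc

@+08  big-endian(00 02) = 0x0002
  op=0x0002>>12=0x0 ⇒ goto (J)
  imm@[11:0]=0x2 ⇒ #2
  target = base 0x5ac0 + off 0x08 + 2 + imm 2 = 0x5acc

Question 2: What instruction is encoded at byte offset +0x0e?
@+0e  big-endian(7b c9) = 0x7bc9
  top 4b → 0x7 → andi [RI]
  rd@[11:8]=0xb ⇒ R11
  imm@[7:0]=0xc9 ⇒ #201

andi #201, R11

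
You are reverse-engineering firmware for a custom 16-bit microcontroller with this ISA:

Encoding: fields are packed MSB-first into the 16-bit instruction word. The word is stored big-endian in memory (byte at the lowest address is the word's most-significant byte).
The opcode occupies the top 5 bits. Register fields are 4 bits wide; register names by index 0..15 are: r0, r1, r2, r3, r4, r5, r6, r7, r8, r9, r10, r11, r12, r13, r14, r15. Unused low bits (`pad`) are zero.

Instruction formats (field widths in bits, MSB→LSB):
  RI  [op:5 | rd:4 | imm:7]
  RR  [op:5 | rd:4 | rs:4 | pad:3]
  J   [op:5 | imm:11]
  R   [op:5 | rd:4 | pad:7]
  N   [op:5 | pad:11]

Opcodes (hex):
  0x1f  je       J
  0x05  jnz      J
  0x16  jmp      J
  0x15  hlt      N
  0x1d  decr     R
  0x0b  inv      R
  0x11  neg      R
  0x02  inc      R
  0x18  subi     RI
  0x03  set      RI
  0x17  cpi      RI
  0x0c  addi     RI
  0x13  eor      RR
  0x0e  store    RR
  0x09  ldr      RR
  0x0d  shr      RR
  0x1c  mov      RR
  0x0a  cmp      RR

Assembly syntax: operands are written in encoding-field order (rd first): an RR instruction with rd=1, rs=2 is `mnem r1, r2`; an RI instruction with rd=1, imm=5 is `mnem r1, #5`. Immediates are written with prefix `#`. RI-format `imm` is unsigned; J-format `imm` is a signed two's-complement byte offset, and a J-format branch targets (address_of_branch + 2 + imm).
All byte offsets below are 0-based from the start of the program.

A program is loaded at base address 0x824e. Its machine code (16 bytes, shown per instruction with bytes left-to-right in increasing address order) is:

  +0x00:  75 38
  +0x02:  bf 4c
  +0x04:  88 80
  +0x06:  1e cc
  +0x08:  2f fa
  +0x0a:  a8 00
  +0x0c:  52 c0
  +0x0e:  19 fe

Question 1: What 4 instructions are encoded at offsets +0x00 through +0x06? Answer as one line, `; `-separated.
store r10, r7; cpi r14, #76; neg r1; set r13, #76

[00] 75 38 → 0x7538
  op=0x7538>>11=0xe ⇒ store (RR)
  rd: (w>>7)&0xf=0xa → r10
  rs: (w>>3)&0xf=0x7 → r7
[02] bf 4c → 0xbf4c
  op=0xbf4c>>11=0x17 ⇒ cpi (RI)
  rd: (w>>7)&0xf=0xe → r14
  imm: (w>>0)&0x7f=0x4c → #76
[04] 88 80 → 0x8880
  op=0x8880>>11=0x11 ⇒ neg (R)
  rd: (w>>7)&0xf=0x1 → r1
[06] 1e cc → 0x1ecc
  op=0x1ecc>>11=0x3 ⇒ set (RI)
  rd: (w>>7)&0xf=0xd → r13
  imm: (w>>0)&0x7f=0x4c → #76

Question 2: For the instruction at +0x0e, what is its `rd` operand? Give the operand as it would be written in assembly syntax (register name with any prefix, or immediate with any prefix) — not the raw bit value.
r3

off 0x0e: read 19 fe as big → 0x19fe
  top 5b → 0x3 → set [RI]
  rd@[10:7]=0x3 ⇒ r3
  imm@[6:0]=0x7e ⇒ #126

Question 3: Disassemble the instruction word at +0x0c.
[0c] 52 c0 → 0x52c0
  top 5b → 0xa → cmp [RR]
  [10:7] rd=5 = r5
  [6:3] rs=8 = r8

cmp r5, r8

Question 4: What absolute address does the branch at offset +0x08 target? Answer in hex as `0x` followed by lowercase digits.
[08] 2f fa → 0x2ffa
  op=0x2ffa>>11=0x5 ⇒ jnz (J)
  [10:0] imm=2042 (s11→-6) = #-6
  target = base 0x824e + off 0x08 + 2 + imm -6 = 0x8252

0x8252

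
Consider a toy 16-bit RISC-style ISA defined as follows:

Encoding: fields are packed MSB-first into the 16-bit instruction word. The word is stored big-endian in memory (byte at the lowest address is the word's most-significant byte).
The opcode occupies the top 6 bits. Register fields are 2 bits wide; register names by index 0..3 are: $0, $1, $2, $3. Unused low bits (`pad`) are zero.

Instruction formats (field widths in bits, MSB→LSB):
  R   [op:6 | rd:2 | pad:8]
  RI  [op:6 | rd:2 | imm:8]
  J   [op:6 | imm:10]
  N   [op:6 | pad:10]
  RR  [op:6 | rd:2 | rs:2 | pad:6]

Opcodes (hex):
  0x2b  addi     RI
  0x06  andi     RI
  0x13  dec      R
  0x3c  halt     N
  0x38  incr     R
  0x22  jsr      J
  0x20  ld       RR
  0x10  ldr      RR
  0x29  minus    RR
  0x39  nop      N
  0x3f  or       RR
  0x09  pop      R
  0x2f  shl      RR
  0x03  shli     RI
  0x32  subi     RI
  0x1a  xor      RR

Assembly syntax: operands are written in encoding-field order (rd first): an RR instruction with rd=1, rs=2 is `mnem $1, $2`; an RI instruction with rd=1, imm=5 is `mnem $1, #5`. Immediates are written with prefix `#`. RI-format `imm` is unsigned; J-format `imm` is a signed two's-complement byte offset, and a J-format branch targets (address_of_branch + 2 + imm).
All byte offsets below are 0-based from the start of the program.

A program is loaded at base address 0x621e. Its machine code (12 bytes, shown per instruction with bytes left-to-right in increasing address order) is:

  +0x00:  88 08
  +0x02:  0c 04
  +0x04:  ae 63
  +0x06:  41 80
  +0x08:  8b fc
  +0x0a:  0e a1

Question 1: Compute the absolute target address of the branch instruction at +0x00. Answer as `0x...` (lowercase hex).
+0x00: 88 08 ⇒ word 0x8808 (big)
  top 6b → 0x22 → jsr [J]
  imm: (w>>0)&0x3ff=0x8 → #8
  target = base 0x621e + off 0x00 + 2 + imm 8 = 0x6228

0x6228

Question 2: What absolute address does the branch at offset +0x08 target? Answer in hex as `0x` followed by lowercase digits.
0x6224

@+08  big-endian(8b fc) = 0x8bfc
  op=0x8bfc>>10=0x22 ⇒ jsr (J)
  imm@[9:0]=0x3fc (s10→-4) ⇒ #-4
  target = base 0x621e + off 0x08 + 2 + imm -4 = 0x6224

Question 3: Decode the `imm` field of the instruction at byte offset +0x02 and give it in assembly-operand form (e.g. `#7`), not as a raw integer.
#4

@+02  big-endian(0c 04) = 0x0c04
  opcode bits[15:10]=0x3: shli/RI
  [9:8] rd=0 = $0
  [7:0] imm=4 = #4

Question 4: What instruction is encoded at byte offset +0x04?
+0x04: ae 63 ⇒ word 0xae63 (big)
  opcode bits[15:10]=0x2b: addi/RI
  rd@[9:8]=0x2 ⇒ $2
  imm@[7:0]=0x63 ⇒ #99

addi $2, #99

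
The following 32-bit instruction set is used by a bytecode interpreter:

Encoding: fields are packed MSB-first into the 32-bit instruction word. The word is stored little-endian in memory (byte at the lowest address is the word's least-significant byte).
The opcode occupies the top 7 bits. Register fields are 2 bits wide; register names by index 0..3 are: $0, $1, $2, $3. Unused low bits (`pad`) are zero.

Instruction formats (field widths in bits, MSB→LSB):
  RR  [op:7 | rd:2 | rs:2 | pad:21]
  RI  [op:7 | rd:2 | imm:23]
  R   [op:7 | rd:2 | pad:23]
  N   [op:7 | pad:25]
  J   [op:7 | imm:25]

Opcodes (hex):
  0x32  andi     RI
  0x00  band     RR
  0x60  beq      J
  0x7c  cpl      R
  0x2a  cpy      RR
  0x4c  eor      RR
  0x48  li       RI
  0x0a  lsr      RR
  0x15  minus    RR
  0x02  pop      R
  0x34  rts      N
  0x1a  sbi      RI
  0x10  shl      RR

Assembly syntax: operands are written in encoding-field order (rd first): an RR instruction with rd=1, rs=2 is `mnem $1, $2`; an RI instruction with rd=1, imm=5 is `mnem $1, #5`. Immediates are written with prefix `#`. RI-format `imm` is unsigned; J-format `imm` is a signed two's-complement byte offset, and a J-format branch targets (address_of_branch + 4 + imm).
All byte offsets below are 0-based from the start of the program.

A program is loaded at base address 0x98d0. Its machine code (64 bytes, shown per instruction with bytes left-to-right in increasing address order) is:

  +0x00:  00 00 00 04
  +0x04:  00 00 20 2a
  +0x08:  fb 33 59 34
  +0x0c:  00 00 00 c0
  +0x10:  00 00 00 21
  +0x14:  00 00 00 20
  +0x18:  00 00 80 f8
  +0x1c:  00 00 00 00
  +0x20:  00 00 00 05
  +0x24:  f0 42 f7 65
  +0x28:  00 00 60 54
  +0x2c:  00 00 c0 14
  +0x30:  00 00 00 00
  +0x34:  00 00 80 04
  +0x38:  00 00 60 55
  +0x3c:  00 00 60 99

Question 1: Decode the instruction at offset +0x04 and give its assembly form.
minus $0, $1

off 0x04: read 00 00 20 2a as little → 0x2a200000
  opcode bits[31:25]=0x15: minus/RR
  rd@[24:23]=0x0 ⇒ $0
  rs@[22:21]=0x1 ⇒ $1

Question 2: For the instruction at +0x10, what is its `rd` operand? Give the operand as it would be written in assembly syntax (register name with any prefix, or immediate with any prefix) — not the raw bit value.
$2

+0x10: 00 00 00 21 ⇒ word 0x21000000 (little)
  top 7b → 0x10 → shl [RR]
  rd@[24:23]=0x2 ⇒ $2
  rs@[22:21]=0x0 ⇒ $0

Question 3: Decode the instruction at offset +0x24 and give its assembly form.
andi $3, #7815920

[24] f0 42 f7 65 → 0x65f742f0
  top 7b → 0x32 → andi [RI]
  [24:23] rd=3 = $3
  [22:0] imm=7815920 = #7815920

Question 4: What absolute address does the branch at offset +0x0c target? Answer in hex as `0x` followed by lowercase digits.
[0c] 00 00 00 c0 → 0xc0000000
  top 7b → 0x60 → beq [J]
  [24:0] imm=0 = #0
  target = base 0x98d0 + off 0x0c + 4 + imm 0 = 0x98e0

0x98e0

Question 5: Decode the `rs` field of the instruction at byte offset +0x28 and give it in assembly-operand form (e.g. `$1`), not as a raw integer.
$3

[28] 00 00 60 54 → 0x54600000
  top 7b → 0x2a → cpy [RR]
  rd@[24:23]=0x0 ⇒ $0
  rs@[22:21]=0x3 ⇒ $3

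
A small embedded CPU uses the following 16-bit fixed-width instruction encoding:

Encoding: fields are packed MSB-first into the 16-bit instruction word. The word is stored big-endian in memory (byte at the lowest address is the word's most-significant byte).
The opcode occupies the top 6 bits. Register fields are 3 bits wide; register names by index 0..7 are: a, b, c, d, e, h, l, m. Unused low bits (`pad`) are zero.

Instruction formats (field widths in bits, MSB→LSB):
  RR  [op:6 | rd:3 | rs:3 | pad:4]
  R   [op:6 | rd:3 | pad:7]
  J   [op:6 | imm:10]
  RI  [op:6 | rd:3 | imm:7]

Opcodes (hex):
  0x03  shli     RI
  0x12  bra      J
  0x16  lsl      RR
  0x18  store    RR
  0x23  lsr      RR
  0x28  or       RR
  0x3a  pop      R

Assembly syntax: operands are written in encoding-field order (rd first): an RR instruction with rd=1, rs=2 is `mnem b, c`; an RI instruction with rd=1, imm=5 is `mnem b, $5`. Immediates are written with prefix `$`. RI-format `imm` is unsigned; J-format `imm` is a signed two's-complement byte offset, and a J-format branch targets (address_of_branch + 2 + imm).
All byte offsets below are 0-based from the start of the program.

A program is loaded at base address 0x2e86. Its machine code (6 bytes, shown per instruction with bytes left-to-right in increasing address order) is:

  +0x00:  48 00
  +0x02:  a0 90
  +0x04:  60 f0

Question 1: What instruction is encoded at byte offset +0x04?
store b, m

@+04  big-endian(60 f0) = 0x60f0
  op=0x60f0>>10=0x18 ⇒ store (RR)
  rd@[9:7]=0x1 ⇒ b
  rs@[6:4]=0x7 ⇒ m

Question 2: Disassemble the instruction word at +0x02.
off 0x02: read a0 90 as big → 0xa090
  opcode bits[15:10]=0x28: or/RR
  rd: (w>>7)&0x7=0x1 → b
  rs: (w>>4)&0x7=0x1 → b

or b, b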